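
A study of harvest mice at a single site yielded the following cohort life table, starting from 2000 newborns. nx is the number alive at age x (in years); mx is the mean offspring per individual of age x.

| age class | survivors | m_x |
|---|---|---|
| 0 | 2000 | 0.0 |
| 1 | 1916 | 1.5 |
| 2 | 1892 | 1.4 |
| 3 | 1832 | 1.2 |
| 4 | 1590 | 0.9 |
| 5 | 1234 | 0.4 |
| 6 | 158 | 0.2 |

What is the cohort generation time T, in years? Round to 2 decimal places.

lx = nx/n0 = nx/2000: 1, 0.958, 0.946, 0.916, 0.795, 0.617, 0.079
lx·mx: 0, 1.437, 1.3244, 1.0992, 0.7155, 0.2468, 0.0158 → R0 = 4.8387
x·lx·mx: 0, 1.437, 2.6488, 3.2976, 2.862, 1.234, 0.0948 → Σ = 11.5742
T = 11.5742 / 4.8387 = 2.392006… → 2.39

2.39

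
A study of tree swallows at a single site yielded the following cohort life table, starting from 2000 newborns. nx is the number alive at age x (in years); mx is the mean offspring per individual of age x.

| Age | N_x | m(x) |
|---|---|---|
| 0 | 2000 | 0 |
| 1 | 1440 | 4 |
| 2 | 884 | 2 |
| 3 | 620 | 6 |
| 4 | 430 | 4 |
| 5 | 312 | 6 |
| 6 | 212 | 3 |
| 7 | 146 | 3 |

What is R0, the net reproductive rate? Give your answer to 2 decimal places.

7.96

lx = nx/n0 = nx/2000: 1, 0.72, 0.442, 0.31, 0.215, 0.156, 0.106, 0.073
lx·mx by age: 0, 2.88, 0.884, 1.86, 0.86, 0.936, 0.318, 0.219
R0 = Σ lx·mx = 7.957 → 7.96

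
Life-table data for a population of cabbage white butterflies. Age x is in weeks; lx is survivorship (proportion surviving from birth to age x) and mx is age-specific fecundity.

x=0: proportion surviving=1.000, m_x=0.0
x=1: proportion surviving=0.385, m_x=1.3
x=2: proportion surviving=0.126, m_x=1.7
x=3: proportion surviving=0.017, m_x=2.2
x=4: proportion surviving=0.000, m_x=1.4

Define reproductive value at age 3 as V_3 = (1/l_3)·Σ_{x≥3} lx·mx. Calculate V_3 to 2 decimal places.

lx·mx for x ≥ 3: 0.0374, 0 → sum = 0.0374
V_3 = 0.0374 / l_3 = 0.0374 / 0.017 = 2.2 → 2.20

2.20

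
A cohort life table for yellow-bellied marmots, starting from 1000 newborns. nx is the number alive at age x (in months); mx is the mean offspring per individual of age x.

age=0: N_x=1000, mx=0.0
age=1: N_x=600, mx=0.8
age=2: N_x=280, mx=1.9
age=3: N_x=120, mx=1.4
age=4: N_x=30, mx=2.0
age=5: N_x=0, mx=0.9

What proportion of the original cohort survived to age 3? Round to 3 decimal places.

0.120

l_3 = n_3/n_0 = 120/1000 = 0.12 → 0.120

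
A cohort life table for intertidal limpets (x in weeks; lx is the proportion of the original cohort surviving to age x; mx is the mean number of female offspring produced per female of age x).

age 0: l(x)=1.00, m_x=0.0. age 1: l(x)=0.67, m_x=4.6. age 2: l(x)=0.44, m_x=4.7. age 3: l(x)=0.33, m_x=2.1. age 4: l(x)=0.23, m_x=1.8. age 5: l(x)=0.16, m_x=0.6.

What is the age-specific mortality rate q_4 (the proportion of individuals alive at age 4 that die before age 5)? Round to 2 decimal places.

0.30

q_4 = (l_4 − l_5) / l_4 = (0.23 − 0.16) / 0.23
     = 0.07 / 0.23 = 0.304348… → 0.30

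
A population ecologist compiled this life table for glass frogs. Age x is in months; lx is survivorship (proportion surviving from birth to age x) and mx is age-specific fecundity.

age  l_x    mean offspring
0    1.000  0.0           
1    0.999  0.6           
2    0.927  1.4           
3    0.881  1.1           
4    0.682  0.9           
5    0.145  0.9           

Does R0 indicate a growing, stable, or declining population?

R0 = Σ lx·mx = 0 + 0.5994 + 1.2978 + 0.9691 + 0.6138 + 0.1305 = 3.6106
R0 > 1, so the population is growing.

growing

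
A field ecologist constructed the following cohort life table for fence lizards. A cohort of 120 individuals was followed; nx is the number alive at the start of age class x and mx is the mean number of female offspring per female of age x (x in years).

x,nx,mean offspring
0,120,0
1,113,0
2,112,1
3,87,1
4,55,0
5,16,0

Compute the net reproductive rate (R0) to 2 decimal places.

1.66

lx = nx/n0 = nx/120: 1, 0.94167…, 0.93333…, 0.725, 0.45833…, 0.13333…
lx·mx by age: 0, 0, 0.933333…, 0.725, 0, 0
R0 = Σ lx·mx = 1.658333… → 1.66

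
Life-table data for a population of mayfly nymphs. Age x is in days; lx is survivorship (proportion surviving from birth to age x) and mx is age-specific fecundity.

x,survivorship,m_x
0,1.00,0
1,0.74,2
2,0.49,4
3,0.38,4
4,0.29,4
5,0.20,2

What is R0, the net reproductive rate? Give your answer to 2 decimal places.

6.52

lx·mx by age: 0, 1.48, 1.96, 1.52, 1.16, 0.4
R0 = Σ lx·mx = 6.52 → 6.52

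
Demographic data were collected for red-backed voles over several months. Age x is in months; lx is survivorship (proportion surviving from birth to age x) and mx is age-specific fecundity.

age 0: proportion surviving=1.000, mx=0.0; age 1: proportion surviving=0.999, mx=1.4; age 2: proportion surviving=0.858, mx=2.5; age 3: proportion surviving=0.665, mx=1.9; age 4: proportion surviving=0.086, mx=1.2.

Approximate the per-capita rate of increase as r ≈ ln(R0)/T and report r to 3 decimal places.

0.790

R0 = Σ lx·mx = 0 + 1.3986 + 2.145 + 1.2635 + 0.1032 = 4.9103
Σ x·lx·mx = 9.8919; T = 9.8919/4.9103 = 2.01452…
r ≈ ln(R0)/T = ln(4.9103)/2.01452… = 0.78993… → 0.790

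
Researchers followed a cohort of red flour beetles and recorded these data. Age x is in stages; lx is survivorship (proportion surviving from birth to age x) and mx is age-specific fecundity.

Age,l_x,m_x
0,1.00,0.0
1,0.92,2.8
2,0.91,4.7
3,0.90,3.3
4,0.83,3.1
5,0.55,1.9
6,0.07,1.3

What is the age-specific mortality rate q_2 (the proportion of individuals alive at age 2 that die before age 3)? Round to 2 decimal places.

q_2 = (l_2 − l_3) / l_2 = (0.91 − 0.9) / 0.91
     = 0.01 / 0.91 = 0.010989… → 0.01

0.01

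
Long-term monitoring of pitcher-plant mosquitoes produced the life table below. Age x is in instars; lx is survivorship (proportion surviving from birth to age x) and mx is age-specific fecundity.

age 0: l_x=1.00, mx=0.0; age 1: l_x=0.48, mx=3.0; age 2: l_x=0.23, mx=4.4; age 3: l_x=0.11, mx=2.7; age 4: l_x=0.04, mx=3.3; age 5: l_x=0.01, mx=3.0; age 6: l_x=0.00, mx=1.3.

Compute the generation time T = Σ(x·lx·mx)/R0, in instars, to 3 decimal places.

1.729

lx·mx: 0, 1.44, 1.012, 0.297, 0.132, 0.03, 0 → R0 = 2.911
x·lx·mx: 0, 1.44, 2.024, 0.891, 0.528, 0.15, 0 → Σ = 5.033
T = 5.033 / 2.911 = 1.728959… → 1.729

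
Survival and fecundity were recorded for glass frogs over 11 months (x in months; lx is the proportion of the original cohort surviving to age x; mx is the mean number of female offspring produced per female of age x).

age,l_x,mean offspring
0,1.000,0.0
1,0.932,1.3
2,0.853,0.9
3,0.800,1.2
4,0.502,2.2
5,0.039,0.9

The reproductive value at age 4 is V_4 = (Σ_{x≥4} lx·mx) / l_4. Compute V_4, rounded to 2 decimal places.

lx·mx for x ≥ 4: 1.1044, 0.0351 → sum = 1.1395
V_4 = 1.1395 / l_4 = 1.1395 / 0.502 = 2.26992… → 2.27

2.27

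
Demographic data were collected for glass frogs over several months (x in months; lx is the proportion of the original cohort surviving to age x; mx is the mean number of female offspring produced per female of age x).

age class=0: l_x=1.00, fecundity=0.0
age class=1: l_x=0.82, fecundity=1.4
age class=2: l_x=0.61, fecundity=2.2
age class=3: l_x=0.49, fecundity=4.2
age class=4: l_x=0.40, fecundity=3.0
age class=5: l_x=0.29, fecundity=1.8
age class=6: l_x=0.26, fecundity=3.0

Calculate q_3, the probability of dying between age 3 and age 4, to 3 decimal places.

0.184

q_3 = (l_3 − l_4) / l_3 = (0.49 − 0.4) / 0.49
     = 0.09 / 0.49 = 0.183673… → 0.184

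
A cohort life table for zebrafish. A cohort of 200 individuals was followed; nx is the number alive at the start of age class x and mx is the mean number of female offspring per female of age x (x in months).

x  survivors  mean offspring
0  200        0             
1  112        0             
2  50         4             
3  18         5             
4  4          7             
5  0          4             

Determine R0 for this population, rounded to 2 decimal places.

lx = nx/n0 = nx/200: 1, 0.56, 0.25, 0.09, 0.02, 0
lx·mx by age: 0, 0, 1, 0.45, 0.14, 0
R0 = Σ lx·mx = 1.59 → 1.59

1.59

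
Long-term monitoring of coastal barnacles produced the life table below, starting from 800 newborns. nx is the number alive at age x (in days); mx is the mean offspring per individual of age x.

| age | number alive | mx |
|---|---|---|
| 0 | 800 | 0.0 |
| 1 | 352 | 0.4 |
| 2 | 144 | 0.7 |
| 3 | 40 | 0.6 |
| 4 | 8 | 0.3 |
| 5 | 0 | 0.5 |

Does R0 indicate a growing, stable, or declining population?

lx = nx/n0 = nx/800: 1, 0.44, 0.18, 0.05, 0.01, 0
R0 = Σ lx·mx = 0 + 0.176 + 0.126 + 0.03 + 0.003 + 0 = 0.335
R0 < 1, so the population is declining.

declining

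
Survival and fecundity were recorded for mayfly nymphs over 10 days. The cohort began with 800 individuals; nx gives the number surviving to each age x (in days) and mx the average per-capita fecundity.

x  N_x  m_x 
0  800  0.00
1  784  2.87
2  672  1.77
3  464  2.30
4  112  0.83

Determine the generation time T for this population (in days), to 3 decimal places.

lx = nx/n0 = nx/800: 1, 0.98, 0.84, 0.58, 0.14
lx·mx: 0, 2.8126, 1.4868, 1.334, 0.1162 → R0 = 5.7496
x·lx·mx: 0, 2.8126, 2.9736, 4.002, 0.4648 → Σ = 10.253
T = 10.253 / 5.7496 = 1.783254… → 1.783

1.783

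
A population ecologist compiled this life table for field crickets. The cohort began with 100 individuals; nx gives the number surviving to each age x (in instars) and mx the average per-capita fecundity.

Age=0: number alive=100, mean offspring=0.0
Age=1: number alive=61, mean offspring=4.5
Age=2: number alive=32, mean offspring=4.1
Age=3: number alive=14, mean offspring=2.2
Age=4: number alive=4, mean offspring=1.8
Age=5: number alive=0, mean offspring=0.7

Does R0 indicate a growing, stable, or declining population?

growing

lx = nx/n0 = nx/100: 1, 0.61, 0.32, 0.14, 0.04, 0
R0 = Σ lx·mx = 0 + 2.745 + 1.312 + 0.308 + 0.072 + 0 = 4.437
R0 > 1, so the population is growing.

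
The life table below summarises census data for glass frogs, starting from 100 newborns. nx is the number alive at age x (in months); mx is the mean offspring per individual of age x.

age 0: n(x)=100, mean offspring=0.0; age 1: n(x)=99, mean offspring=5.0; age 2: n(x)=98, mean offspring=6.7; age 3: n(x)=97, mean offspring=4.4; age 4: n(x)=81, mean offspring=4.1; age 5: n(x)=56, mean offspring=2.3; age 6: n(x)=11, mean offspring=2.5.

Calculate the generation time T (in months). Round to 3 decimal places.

lx = nx/n0 = nx/100: 1, 0.99, 0.98, 0.97, 0.81, 0.56, 0.11
lx·mx: 0, 4.95, 6.566, 4.268, 3.321, 1.288, 0.275 → R0 = 20.668
x·lx·mx: 0, 4.95, 13.132, 12.804, 13.284, 6.44, 1.65 → Σ = 52.26
T = 52.26 / 20.668 = 2.528547… → 2.529

2.529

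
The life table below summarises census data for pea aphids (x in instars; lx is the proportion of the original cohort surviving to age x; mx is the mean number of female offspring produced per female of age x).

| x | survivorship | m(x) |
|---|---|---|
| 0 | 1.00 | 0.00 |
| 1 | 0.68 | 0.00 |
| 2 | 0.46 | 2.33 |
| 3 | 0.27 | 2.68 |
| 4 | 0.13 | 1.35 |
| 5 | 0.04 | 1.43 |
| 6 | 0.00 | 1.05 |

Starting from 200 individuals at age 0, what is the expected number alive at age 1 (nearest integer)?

Expected survivors = N0 · l_1 = 200 × 0.68 = 136 → 136

136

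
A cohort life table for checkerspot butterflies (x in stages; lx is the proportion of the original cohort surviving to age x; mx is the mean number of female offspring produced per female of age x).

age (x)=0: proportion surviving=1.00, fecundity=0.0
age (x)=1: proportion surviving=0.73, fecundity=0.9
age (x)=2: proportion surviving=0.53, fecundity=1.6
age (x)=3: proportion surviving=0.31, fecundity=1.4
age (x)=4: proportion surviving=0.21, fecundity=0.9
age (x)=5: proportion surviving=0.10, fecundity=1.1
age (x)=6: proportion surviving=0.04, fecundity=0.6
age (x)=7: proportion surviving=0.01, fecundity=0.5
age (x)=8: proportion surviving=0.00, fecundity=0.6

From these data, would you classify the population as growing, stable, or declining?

growing

R0 = Σ lx·mx = 0 + 0.657 + 0.848 + 0.434 + 0.189 + 0.11 + 0.024 + 0.005 + 0 = 2.267
R0 > 1, so the population is growing.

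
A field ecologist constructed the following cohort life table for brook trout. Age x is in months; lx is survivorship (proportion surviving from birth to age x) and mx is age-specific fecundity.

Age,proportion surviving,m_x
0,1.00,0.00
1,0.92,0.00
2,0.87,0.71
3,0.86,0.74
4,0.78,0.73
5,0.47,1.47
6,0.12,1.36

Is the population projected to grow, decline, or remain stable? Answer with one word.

growing

R0 = Σ lx·mx = 0 + 0 + 0.6177 + 0.6364 + 0.5694 + 0.6909 + 0.1632 = 2.6776
R0 > 1, so the population is growing.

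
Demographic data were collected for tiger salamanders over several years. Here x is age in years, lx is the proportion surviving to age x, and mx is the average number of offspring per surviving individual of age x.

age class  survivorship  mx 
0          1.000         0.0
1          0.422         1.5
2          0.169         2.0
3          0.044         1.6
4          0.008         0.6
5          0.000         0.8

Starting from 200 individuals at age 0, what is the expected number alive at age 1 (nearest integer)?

Expected survivors = N0 · l_1 = 200 × 0.422 = 84.4 → 84

84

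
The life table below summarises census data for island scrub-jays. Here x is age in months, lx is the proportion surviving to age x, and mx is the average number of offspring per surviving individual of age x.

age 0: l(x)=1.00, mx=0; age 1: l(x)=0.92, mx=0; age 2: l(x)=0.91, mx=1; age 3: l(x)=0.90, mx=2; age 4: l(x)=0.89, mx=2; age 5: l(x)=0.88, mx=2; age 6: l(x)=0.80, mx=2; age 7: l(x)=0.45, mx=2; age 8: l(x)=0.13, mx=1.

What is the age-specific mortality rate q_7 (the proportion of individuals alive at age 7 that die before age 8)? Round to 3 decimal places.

q_7 = (l_7 − l_8) / l_7 = (0.45 − 0.13) / 0.45
     = 0.32 / 0.45 = 0.711111… → 0.711

0.711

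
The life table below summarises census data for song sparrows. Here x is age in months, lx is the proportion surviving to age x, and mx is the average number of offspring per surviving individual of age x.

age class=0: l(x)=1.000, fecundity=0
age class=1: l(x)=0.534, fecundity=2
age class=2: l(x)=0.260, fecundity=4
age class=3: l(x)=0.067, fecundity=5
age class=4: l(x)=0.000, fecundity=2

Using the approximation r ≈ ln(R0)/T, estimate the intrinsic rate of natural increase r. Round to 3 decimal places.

0.525

R0 = Σ lx·mx = 0 + 1.068 + 1.04 + 0.335 + 0 = 2.443
Σ x·lx·mx = 4.153; T = 4.153/2.443 = 1.69996…
r ≈ ln(R0)/T = ln(2.443)/1.69996… = 0.52544… → 0.525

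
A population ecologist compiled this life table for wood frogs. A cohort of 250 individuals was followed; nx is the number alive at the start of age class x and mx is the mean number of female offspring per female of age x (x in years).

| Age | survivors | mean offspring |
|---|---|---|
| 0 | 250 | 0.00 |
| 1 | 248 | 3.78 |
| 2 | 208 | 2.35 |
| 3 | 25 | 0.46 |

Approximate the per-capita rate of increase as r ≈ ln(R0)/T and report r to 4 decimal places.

1.2901

lx = nx/n0 = nx/250: 1, 0.992, 0.832, 0.1
R0 = Σ lx·mx = 0 + 3.74976 + 1.9552 + 0.046 = 5.75096
Σ x·lx·mx = 7.79816; T = 7.79816/5.75096 = 1.35598…
r ≈ ln(R0)/T = ln(5.75096)/1.35598… = 1.290117… → 1.2901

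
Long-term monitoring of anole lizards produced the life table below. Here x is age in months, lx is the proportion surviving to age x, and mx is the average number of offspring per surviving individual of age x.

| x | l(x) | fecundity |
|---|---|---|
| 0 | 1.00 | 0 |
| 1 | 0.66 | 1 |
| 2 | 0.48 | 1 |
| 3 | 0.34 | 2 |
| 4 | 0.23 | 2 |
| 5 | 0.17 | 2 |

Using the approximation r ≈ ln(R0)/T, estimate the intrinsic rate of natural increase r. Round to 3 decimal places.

0.350

R0 = Σ lx·mx = 0 + 0.66 + 0.48 + 0.68 + 0.46 + 0.34 = 2.62
Σ x·lx·mx = 7.2; T = 7.2/2.62 = 2.74809…
r ≈ ln(R0)/T = ln(2.62)/2.74809… = 0.35049… → 0.350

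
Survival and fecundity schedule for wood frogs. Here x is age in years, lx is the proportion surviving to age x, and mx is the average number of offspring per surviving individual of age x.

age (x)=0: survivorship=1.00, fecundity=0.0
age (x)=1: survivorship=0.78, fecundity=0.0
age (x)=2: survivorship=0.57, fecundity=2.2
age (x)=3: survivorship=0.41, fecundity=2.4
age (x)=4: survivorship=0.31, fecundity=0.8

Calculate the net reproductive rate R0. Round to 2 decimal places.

2.49

lx·mx by age: 0, 0, 1.254, 0.984, 0.248
R0 = Σ lx·mx = 2.486 → 2.49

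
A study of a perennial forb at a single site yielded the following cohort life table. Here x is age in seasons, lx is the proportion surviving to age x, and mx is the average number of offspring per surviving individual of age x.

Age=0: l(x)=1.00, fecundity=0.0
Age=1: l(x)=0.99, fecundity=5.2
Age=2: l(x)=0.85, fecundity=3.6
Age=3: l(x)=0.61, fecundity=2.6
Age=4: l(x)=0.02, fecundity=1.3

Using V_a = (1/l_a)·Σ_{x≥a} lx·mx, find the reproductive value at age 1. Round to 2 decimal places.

9.92

lx·mx for x ≥ 1: 5.148, 3.06, 1.586, 0.026 → sum = 9.82
V_1 = 9.82 / l_1 = 9.82 / 0.99 = 9.919192… → 9.92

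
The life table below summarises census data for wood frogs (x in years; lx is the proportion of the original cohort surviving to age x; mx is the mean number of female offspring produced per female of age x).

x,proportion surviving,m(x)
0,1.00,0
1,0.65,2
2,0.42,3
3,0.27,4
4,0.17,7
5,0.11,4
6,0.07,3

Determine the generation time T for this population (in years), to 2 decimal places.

2.79

lx·mx: 0, 1.3, 1.26, 1.08, 1.19, 0.44, 0.21 → R0 = 5.48
x·lx·mx: 0, 1.3, 2.52, 3.24, 4.76, 2.2, 1.26 → Σ = 15.28
T = 15.28 / 5.48 = 2.788321… → 2.79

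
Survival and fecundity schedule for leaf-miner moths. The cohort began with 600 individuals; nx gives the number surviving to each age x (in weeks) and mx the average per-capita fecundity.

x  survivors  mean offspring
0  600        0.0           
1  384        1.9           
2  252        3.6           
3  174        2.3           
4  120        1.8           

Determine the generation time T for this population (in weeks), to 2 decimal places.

lx = nx/n0 = nx/600: 1, 0.64, 0.42, 0.29, 0.2
lx·mx: 0, 1.216, 1.512, 0.667, 0.36 → R0 = 3.755
x·lx·mx: 0, 1.216, 3.024, 2.001, 1.44 → Σ = 7.681
T = 7.681 / 3.755 = 2.045539… → 2.05

2.05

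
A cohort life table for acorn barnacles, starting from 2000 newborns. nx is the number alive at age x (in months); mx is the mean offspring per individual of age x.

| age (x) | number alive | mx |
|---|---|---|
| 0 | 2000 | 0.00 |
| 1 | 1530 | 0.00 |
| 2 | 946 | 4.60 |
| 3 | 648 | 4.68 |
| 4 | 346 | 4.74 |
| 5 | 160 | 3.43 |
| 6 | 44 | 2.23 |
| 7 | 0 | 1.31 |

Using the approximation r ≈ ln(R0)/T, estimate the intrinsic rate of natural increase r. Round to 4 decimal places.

0.5504

lx = nx/n0 = nx/2000: 1, 0.765, 0.473, 0.324, 0.173, 0.08, 0.022, 0
R0 = Σ lx·mx = 0 + 0 + 2.1758 + 1.51632 + 0.82002 + 0.2744 + 0.04906 + 0 = 4.8356
Σ x·lx·mx = 13.847; T = 13.847/4.8356 = 2.86355…
r ≈ ln(R0)/T = ln(4.8356)/2.86355… = 0.550367… → 0.5504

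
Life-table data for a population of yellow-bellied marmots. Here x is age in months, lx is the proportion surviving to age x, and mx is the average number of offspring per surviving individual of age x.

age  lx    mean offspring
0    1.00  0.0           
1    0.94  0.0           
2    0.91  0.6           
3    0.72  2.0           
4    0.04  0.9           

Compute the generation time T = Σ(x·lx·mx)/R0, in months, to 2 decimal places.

lx·mx: 0, 0, 0.546, 1.44, 0.036 → R0 = 2.022
x·lx·mx: 0, 0, 1.092, 4.32, 0.144 → Σ = 5.556
T = 5.556 / 2.022 = 2.747774… → 2.75

2.75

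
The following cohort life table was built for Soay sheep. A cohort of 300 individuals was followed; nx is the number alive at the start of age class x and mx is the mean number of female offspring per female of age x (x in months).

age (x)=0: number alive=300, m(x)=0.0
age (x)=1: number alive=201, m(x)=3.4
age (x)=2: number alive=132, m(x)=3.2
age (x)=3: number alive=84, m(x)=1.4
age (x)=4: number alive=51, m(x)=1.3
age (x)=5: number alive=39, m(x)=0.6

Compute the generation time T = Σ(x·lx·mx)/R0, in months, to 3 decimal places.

1.724

lx = nx/n0 = nx/300: 1, 0.67, 0.44, 0.28, 0.17, 0.13
lx·mx: 0, 2.278, 1.408, 0.392, 0.221, 0.078 → R0 = 4.377
x·lx·mx: 0, 2.278, 2.816, 1.176, 0.884, 0.39 → Σ = 7.544
T = 7.544 / 4.377 = 1.723555… → 1.724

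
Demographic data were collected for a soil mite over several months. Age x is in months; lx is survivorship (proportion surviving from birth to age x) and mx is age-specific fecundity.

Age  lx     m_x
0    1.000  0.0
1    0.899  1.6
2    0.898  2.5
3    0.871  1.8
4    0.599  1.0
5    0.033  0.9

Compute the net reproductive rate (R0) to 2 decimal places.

lx·mx by age: 0, 1.4384, 2.245, 1.5678, 0.599, 0.0297
R0 = Σ lx·mx = 5.8799 → 5.88

5.88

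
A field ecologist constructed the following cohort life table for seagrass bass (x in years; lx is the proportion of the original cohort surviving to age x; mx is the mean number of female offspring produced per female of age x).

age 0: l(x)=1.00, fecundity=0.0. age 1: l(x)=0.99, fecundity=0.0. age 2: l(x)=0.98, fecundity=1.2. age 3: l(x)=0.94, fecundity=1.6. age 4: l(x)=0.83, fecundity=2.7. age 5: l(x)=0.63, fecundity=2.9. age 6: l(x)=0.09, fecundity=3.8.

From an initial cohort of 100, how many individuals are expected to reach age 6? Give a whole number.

9

Expected survivors = N0 · l_6 = 100 × 0.09 = 9 → 9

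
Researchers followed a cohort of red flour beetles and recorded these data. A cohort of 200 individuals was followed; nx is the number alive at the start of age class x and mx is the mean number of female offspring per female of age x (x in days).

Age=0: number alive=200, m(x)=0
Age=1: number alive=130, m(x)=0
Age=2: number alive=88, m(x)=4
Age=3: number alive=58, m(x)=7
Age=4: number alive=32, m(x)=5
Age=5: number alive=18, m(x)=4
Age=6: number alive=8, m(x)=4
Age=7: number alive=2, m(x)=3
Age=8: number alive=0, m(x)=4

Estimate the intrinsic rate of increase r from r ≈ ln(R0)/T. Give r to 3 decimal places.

0.533

lx = nx/n0 = nx/200: 1, 0.65, 0.44, 0.29, 0.16, 0.09, 0.04, 0.01, 0
R0 = Σ lx·mx = 0 + 0 + 1.76 + 2.03 + 0.8 + 0.36 + 0.16 + 0.03 + 0 = 5.14
Σ x·lx·mx = 15.78; T = 15.78/5.14 = 3.07004…
r ≈ ln(R0)/T = ln(5.14)/3.07004… = 0.53324… → 0.533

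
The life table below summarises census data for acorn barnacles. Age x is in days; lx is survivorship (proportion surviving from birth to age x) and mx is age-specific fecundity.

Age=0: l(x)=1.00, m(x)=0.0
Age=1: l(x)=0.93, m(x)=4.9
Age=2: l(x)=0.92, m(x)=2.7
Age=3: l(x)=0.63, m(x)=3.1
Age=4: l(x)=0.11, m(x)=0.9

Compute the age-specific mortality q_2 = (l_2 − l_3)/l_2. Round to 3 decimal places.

q_2 = (l_2 − l_3) / l_2 = (0.92 − 0.63) / 0.92
     = 0.29 / 0.92 = 0.315217… → 0.315

0.315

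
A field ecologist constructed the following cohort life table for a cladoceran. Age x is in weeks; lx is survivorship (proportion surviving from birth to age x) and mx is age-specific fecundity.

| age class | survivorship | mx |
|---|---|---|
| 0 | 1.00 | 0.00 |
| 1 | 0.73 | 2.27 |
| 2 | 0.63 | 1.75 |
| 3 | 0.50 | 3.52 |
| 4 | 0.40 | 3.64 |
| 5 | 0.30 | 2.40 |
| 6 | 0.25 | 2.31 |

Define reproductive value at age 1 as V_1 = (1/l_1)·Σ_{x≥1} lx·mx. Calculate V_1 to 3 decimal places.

9.963

lx·mx for x ≥ 1: 1.6571, 1.1025, 1.76, 1.456, 0.72, 0.5775 → sum = 7.2731
V_1 = 7.2731 / l_1 = 7.2731 / 0.73 = 9.963151… → 9.963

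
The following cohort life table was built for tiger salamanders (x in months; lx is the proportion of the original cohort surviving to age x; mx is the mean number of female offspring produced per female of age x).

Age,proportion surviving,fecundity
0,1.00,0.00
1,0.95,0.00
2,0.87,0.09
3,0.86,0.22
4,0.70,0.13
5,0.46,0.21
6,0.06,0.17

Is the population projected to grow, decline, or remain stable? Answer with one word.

declining

R0 = Σ lx·mx = 0 + 0 + 0.0783 + 0.1892 + 0.091 + 0.0966 + 0.0102 = 0.4653
R0 < 1, so the population is declining.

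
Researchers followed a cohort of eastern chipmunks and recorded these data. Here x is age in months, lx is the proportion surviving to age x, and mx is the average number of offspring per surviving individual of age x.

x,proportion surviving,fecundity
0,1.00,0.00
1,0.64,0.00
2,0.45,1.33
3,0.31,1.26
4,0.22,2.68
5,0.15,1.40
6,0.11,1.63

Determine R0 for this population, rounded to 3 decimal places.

1.968

lx·mx by age: 0, 0, 0.5985, 0.3906, 0.5896, 0.21, 0.1793
R0 = Σ lx·mx = 1.968 → 1.968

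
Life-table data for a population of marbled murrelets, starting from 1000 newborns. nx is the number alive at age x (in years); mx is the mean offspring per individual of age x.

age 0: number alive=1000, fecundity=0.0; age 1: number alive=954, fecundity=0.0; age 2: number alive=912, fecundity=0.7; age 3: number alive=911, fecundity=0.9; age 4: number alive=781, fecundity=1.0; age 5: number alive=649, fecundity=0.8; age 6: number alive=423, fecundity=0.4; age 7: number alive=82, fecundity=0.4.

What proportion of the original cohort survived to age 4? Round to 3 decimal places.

0.781

l_4 = n_4/n_0 = 781/1000 = 0.781 → 0.781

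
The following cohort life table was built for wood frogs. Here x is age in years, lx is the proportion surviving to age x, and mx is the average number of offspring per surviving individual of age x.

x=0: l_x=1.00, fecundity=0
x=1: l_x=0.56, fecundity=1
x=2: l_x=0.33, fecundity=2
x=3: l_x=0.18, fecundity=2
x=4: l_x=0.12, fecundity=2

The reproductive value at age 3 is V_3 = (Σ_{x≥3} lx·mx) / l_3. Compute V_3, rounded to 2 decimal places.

lx·mx for x ≥ 3: 0.36, 0.24 → sum = 0.6
V_3 = 0.6 / l_3 = 0.6 / 0.18 = 3.333333… → 3.33

3.33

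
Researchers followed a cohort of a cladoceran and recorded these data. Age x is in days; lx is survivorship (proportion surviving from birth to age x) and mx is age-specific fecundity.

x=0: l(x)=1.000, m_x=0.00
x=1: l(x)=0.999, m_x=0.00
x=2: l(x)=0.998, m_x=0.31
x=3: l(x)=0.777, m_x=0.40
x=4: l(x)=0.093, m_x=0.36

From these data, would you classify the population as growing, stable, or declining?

R0 = Σ lx·mx = 0 + 0 + 0.30938 + 0.3108 + 0.03348 = 0.65366
R0 < 1, so the population is declining.

declining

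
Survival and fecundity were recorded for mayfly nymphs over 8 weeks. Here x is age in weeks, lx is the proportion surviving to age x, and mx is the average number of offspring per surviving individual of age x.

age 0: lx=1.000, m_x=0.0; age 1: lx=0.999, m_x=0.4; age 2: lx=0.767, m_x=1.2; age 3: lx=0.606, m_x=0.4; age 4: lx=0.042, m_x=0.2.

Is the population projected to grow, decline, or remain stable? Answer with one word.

R0 = Σ lx·mx = 0 + 0.3996 + 0.9204 + 0.2424 + 0.0084 = 1.5708
R0 > 1, so the population is growing.

growing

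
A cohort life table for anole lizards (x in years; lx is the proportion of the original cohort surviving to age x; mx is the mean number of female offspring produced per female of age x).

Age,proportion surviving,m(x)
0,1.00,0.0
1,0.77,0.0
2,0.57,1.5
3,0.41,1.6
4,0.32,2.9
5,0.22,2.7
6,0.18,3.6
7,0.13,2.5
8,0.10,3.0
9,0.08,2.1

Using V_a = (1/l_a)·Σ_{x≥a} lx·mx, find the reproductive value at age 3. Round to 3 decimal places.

lx·mx for x ≥ 3: 0.656, 0.928, 0.594, 0.648, 0.325, 0.3, 0.168 → sum = 3.619
V_3 = 3.619 / l_3 = 3.619 / 0.41 = 8.826829… → 8.827

8.827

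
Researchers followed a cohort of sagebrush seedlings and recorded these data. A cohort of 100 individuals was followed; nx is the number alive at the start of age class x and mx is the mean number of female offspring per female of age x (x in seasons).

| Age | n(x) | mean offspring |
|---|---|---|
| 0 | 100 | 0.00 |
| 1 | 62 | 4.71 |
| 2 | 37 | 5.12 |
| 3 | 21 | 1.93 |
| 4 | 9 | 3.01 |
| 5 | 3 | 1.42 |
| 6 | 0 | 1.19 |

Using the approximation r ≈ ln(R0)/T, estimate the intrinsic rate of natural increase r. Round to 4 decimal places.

lx = nx/n0 = nx/100: 1, 0.62, 0.37, 0.21, 0.09, 0.03, 0
R0 = Σ lx·mx = 0 + 2.9202 + 1.8944 + 0.4053 + 0.2709 + 0.0426 + 0 = 5.5334
Σ x·lx·mx = 9.2215; T = 9.2215/5.5334 = 1.66652…
r ≈ ln(R0)/T = ln(5.5334)/1.66652… = 1.026574… → 1.0266

1.0266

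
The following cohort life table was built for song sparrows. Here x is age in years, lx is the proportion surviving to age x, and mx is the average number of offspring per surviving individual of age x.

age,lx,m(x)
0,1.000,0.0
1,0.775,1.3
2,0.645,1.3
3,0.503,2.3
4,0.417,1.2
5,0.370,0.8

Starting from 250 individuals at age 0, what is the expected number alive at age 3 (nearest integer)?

126

Expected survivors = N0 · l_3 = 250 × 0.503 = 125.75 → 126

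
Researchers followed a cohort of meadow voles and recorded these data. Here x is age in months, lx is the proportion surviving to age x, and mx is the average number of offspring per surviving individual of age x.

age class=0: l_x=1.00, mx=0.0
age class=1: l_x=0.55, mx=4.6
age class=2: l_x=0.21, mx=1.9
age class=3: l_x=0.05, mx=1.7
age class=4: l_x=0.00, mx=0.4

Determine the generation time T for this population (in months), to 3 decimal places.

lx·mx: 0, 2.53, 0.399, 0.085, 0 → R0 = 3.014
x·lx·mx: 0, 2.53, 0.798, 0.255, 0 → Σ = 3.583
T = 3.583 / 3.014 = 1.188786… → 1.189

1.189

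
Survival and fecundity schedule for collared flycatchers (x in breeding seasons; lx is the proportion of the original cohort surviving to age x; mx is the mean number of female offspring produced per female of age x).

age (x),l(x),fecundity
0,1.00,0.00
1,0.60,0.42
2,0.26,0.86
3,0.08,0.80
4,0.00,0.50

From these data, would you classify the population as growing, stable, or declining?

R0 = Σ lx·mx = 0 + 0.252 + 0.2236 + 0.064 + 0 = 0.5396
R0 < 1, so the population is declining.

declining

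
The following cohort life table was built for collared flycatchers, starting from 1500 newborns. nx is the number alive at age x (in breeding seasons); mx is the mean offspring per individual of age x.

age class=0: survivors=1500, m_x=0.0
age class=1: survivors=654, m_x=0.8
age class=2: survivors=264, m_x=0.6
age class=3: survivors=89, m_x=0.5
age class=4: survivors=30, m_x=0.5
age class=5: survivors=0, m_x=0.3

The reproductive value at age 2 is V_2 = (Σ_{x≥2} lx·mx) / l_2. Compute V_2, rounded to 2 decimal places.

lx = nx/n0 = nx/1500: 1, 0.436, 0.176, 0.05933…, 0.02, 0
lx·mx for x ≥ 2: 0.1056, 0.029667…, 0.01, 0 → sum = 0.145267…
V_2 = 0.145267… / l_2 = 0.145267… / 0.176 = 0.825379… → 0.83

0.83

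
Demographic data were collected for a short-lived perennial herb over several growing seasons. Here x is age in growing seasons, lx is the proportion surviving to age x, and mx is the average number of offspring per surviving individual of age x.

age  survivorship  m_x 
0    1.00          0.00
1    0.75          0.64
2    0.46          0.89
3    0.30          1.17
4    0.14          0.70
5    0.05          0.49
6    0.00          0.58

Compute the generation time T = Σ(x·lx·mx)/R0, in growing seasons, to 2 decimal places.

2.10

lx·mx: 0, 0.48, 0.4094, 0.351, 0.098, 0.0245, 0 → R0 = 1.3629
x·lx·mx: 0, 0.48, 0.8188, 1.053, 0.392, 0.1225, 0 → Σ = 2.8663
T = 2.8663 / 1.3629 = 2.103089… → 2.10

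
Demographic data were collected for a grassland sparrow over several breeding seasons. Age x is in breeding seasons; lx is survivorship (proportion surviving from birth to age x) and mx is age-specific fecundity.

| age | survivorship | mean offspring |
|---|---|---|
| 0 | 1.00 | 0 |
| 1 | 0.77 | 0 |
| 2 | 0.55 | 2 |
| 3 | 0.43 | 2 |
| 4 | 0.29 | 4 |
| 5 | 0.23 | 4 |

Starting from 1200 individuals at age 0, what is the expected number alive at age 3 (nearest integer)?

Expected survivors = N0 · l_3 = 1200 × 0.43 = 516 → 516

516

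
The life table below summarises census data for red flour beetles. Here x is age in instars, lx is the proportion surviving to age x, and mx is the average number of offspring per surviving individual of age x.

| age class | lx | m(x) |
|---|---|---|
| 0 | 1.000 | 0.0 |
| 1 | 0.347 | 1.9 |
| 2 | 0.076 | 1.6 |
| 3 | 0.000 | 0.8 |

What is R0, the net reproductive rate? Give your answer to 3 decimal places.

0.781

lx·mx by age: 0, 0.6593, 0.1216, 0
R0 = Σ lx·mx = 0.7809 → 0.781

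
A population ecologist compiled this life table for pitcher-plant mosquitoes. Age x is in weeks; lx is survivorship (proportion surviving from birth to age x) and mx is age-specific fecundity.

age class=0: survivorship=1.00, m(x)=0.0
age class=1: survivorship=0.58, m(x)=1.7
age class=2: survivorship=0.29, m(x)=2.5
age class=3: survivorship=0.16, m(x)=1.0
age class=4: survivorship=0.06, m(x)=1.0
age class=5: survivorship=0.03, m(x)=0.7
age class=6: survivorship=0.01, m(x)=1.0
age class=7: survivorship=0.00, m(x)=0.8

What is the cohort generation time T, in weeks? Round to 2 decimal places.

lx·mx: 0, 0.986, 0.725, 0.16, 0.06, 0.021, 0.01, 0 → R0 = 1.962
x·lx·mx: 0, 0.986, 1.45, 0.48, 0.24, 0.105, 0.06, 0 → Σ = 3.321
T = 3.321 / 1.962 = 1.692661… → 1.69

1.69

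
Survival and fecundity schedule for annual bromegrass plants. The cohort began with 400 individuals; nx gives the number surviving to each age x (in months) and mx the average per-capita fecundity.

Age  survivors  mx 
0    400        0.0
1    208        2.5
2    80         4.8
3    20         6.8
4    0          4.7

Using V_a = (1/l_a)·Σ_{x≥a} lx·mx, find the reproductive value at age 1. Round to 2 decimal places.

lx = nx/n0 = nx/400: 1, 0.52, 0.2, 0.05, 0
lx·mx for x ≥ 1: 1.3, 0.96, 0.34, 0 → sum = 2.6
V_1 = 2.6 / l_1 = 2.6 / 0.52 = 5 → 5.00

5.00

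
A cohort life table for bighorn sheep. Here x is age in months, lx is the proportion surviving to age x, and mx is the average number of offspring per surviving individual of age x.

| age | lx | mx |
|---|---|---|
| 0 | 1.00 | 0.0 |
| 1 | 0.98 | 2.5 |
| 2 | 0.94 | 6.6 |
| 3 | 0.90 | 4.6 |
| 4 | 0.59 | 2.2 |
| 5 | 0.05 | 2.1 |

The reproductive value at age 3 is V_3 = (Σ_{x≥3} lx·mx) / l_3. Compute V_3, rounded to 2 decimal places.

6.16

lx·mx for x ≥ 3: 4.14, 1.298, 0.105 → sum = 5.543
V_3 = 5.543 / l_3 = 5.543 / 0.9 = 6.158889… → 6.16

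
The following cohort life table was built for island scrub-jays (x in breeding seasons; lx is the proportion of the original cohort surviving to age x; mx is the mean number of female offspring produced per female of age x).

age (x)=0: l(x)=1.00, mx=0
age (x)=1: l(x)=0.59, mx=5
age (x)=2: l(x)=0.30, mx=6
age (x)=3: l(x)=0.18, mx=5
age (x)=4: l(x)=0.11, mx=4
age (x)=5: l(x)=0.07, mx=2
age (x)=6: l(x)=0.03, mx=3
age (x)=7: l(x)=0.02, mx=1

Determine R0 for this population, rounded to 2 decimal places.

6.34

lx·mx by age: 0, 2.95, 1.8, 0.9, 0.44, 0.14, 0.09, 0.02
R0 = Σ lx·mx = 6.34 → 6.34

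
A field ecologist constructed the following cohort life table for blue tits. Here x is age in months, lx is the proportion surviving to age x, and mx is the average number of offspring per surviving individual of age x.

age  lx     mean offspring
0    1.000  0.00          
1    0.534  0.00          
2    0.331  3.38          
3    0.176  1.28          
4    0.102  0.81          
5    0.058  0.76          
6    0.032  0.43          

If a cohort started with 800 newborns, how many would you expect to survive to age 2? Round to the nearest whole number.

265

Expected survivors = N0 · l_2 = 800 × 0.331 = 264.8 → 265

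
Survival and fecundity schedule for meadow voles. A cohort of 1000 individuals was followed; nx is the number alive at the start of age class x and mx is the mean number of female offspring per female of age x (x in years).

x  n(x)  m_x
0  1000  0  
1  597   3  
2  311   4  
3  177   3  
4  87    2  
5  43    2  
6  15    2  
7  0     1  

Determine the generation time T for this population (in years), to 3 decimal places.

lx = nx/n0 = nx/1000: 1, 0.597, 0.311, 0.177, 0.087, 0.043, 0.015, 0
lx·mx: 0, 1.791, 1.244, 0.531, 0.174, 0.086, 0.03, 0 → R0 = 3.856
x·lx·mx: 0, 1.791, 2.488, 1.593, 0.696, 0.43, 0.18, 0 → Σ = 7.178
T = 7.178 / 3.856 = 1.861515… → 1.862

1.862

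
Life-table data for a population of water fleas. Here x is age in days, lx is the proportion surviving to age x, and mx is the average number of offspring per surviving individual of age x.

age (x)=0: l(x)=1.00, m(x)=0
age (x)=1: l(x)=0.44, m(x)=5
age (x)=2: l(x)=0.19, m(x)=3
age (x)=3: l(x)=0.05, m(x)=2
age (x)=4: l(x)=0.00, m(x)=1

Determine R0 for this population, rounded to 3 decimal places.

lx·mx by age: 0, 2.2, 0.57, 0.1, 0
R0 = Σ lx·mx = 2.87 → 2.870

2.870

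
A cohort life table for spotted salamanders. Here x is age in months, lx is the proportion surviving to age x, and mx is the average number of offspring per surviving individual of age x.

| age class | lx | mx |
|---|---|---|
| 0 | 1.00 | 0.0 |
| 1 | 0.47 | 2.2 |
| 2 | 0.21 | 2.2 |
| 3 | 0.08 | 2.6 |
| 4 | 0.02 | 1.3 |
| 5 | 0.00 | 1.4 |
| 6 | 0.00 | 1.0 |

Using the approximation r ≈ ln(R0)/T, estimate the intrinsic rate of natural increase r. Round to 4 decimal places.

0.3530

R0 = Σ lx·mx = 0 + 1.034 + 0.462 + 0.208 + 0.026 + 0 + 0 = 1.73
Σ x·lx·mx = 2.686; T = 2.686/1.73 = 1.5526…
r ≈ ln(R0)/T = ln(1.73)/1.5526… = 0.353034… → 0.3530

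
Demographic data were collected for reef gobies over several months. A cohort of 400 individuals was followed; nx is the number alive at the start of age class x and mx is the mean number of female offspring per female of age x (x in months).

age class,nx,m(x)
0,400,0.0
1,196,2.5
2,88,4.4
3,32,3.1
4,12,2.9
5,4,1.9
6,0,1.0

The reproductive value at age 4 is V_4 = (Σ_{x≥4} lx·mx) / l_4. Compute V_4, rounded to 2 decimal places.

lx = nx/n0 = nx/400: 1, 0.49, 0.22, 0.08, 0.03, 0.01, 0
lx·mx for x ≥ 4: 0.087, 0.019, 0 → sum = 0.106
V_4 = 0.106 / l_4 = 0.106 / 0.03 = 3.533333… → 3.53

3.53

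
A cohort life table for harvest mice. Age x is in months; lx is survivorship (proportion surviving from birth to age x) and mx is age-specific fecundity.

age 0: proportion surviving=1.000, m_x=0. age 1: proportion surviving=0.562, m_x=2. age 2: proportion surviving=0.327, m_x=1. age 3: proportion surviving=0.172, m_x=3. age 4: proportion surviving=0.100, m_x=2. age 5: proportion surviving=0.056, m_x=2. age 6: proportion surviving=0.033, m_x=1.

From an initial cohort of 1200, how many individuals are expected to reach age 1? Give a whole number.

Expected survivors = N0 · l_1 = 1200 × 0.562 = 674.4 → 674

674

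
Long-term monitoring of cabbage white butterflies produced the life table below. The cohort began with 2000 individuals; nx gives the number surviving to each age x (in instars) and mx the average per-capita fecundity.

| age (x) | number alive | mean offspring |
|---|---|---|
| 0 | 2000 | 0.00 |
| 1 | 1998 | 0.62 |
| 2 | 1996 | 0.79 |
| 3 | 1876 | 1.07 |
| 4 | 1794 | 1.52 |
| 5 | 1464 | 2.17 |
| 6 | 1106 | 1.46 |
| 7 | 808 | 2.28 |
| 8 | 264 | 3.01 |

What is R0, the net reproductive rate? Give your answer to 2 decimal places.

7.49

lx = nx/n0 = nx/2000: 1, 0.999, 0.998, 0.938, 0.897, 0.732, 0.553, 0.404, 0.132
lx·mx by age: 0, 0.61938, 0.78842, 1.00366, 1.36344, 1.58844, 0.80738, 0.92112, 0.39732
R0 = Σ lx·mx = 7.48916 → 7.49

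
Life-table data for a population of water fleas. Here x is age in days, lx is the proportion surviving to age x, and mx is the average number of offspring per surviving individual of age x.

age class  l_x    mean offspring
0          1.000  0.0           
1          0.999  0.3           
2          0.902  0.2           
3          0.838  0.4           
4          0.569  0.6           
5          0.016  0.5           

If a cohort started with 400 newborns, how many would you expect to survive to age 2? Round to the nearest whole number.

361

Expected survivors = N0 · l_2 = 400 × 0.902 = 360.8 → 361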